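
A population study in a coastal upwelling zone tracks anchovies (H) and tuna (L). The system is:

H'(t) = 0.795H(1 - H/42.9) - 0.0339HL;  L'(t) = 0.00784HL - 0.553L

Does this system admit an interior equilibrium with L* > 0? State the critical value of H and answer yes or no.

Threshold H = 70.5; K < 70.5, so no, the predator goes extinct.

The predator equation gives dL/dt > 0 only when H > 0.553/0.00784 = 70.5.
Without the predator, H → K = 42.9. Since 42.9 < 70.5, the predator cannot invade.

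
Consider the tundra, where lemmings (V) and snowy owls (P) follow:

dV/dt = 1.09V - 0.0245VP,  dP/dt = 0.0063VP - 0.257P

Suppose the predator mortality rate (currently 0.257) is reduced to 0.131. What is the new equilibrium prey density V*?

At the interior fixed point, setting dP/dt = 0 with P > 0 fixes V* = (predator death rate)/(VP coefficient) — independent of the other coefficients.
With the change, V* = 0.131/0.0063 = 20.8; it falls from 40.8.

V* ≈ 20.8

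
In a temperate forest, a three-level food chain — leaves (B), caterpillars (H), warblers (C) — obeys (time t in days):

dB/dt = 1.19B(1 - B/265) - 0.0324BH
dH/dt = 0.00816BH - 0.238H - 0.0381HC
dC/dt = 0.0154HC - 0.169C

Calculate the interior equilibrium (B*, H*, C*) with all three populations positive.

B* ≈ 186, H* ≈ 11, C* ≈ 33.6

From dC/dt = 0: 0.0154H* = 0.169, so H* = 11.
From dB/dt = 0: 1.19(1 - B*/265) = 0.0324·11, giving B* = 265·(1 - 0.299) = 186.
From dH/dt = 0: 0.00816·186 - 0.238 = 0.0381C*, so C* = 1.28/0.0381 = 33.6.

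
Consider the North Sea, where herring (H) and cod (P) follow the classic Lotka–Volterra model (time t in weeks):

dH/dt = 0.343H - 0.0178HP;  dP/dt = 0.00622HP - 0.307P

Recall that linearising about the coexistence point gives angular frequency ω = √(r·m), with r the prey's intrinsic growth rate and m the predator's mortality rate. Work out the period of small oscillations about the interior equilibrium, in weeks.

Here r = 0.343 and m = 0.307, so r·m = 0.105.
ω = √0.105 = 0.325 per week, hence T = 2π/ω ≈ 19.4 weeks.

T ≈ 19.4 weeks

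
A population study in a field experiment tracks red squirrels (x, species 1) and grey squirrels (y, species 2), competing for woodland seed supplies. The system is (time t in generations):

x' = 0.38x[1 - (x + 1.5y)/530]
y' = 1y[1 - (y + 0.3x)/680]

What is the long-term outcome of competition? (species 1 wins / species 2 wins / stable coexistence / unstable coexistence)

Compare the nullcline intercepts: K1/α12 = 530/1.5 = 353 < K2 = 680; K2/α21 = 680/0.3 = 2270 > K1 = 530.
Since the inequalities point opposite ways, species 2 can invade but species 1 cannot.

species 2 excludes species 1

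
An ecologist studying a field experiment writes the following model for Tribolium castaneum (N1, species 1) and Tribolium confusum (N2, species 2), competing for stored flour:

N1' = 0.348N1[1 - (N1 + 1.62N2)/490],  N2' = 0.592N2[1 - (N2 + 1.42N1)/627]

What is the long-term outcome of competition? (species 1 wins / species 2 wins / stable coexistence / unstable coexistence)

Compare the nullcline intercepts: K1/α12 = 490/1.62 = 302 < K2 = 627; K2/α21 = 627/1.42 = 442 < K1 = 490.
Since both are reversed, neither can invade when rare; the interior point is a saddle.

unstable coexistence (outcome depends on initial conditions)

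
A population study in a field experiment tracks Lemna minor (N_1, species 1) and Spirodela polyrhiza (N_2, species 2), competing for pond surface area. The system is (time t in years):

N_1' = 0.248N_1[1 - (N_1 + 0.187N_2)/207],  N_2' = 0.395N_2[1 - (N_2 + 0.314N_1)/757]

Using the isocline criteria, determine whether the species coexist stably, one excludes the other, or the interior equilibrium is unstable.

Compare the nullcline intercepts: K1/α12 = 207/0.187 = 1110 > K2 = 757; K2/α21 = 757/0.314 = 2410 > K1 = 207.
Since both inequalities hold, each species can invade when rare, so the interior equilibrium is stable.

stable coexistence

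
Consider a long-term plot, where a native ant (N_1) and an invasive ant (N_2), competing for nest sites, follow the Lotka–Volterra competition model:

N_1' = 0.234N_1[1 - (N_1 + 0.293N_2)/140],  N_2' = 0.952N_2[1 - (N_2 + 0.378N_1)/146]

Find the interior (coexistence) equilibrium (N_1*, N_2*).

Setting both brackets to zero gives the nullclines N_1 + 0.293N_2 = 140 and 0.378N_1 + N_2 = 146.
Substituting N_2 = 146 - 0.378N_1 into the first: N_1(1 - 0.293·0.378) = 140 - 0.293·146.
So N_1* = 97.2/0.889 = 109, and then N_2* = 146 - 0.378·109 = 105.

N_1* ≈ 109, N_2* ≈ 105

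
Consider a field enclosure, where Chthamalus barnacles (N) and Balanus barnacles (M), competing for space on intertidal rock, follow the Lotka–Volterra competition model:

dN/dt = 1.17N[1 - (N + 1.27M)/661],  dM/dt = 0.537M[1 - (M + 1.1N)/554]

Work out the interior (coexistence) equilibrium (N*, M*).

Setting both brackets to zero gives the nullclines N + 1.27M = 661 and 1.1N + M = 554.
Substituting M = 554 - 1.1N into the first: N(1 - 1.27·1.1) = 661 - 1.27·554.
So N* = -42.6/-0.397 = 107, and then M* = 554 - 1.1·107 = 436.

N* ≈ 107, M* ≈ 436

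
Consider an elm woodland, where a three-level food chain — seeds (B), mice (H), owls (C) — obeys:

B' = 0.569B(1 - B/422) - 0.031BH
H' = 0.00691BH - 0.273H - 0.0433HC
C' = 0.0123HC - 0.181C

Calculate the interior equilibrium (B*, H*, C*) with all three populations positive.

B* ≈ 83.7, H* ≈ 14.7, C* ≈ 7.05

From dC/dt = 0: 0.0123H* = 0.181, so H* = 14.7.
From dB/dt = 0: 0.569(1 - B*/422) = 0.031·14.7, giving B* = 422·(1 - 0.802) = 83.7.
From dH/dt = 0: 0.00691·83.7 - 0.273 = 0.0433C*, so C* = 0.305/0.0433 = 7.05.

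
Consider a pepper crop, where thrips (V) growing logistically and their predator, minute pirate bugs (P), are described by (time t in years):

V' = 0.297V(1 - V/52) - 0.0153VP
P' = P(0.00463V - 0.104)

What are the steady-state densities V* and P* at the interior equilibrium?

From dP/dt = 0 with P > 0: 0.00463V* = 0.104, so V* = 22.5.
Substitute into dV/dt = 0: 0.297(1 - 22.5/52) = 0.0153P*.
The bracket is 0.568, giving P* = 0.169/0.0153 = 11.

V* ≈ 22.5, P* ≈ 11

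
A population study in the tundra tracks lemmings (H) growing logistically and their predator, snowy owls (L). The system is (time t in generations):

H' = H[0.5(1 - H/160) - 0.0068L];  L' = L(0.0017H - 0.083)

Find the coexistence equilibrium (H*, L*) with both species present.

H* ≈ 48.8, L* ≈ 51.1

From dL/dt = 0 with L > 0: 0.0017H* = 0.083, so H* = 48.8.
Substitute into dH/dt = 0: 0.5(1 - 48.8/160) = 0.0068L*.
The bracket is 0.695, giving L* = 0.347/0.0068 = 51.1.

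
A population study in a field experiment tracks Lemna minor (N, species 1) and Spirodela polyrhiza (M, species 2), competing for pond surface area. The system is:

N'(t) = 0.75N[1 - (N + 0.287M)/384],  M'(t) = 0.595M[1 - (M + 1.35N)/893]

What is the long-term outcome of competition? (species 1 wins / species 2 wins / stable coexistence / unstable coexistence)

Compare the nullcline intercepts: K1/α12 = 384/0.287 = 1340 > K2 = 893; K2/α21 = 893/1.35 = 661 > K1 = 384.
Since both inequalities hold, each species can invade when rare, so the interior equilibrium is stable.

stable coexistence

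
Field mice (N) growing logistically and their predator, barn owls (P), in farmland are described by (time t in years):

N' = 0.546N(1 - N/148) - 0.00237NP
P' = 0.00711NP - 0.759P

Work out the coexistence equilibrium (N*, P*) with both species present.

From dP/dt = 0 with P > 0: 0.00711N* = 0.759, so N* = 107.
Substitute into dN/dt = 0: 0.546(1 - 107/148) = 0.00237P*.
The bracket is 0.279, giving P* = 0.152/0.00237 = 64.2.

N* ≈ 107, P* ≈ 64.2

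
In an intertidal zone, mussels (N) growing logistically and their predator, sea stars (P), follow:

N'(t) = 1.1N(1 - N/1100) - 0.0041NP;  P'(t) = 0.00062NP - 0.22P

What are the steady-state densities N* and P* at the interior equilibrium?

N* ≈ 355, P* ≈ 182

From dP/dt = 0 with P > 0: 0.00062N* = 0.22, so N* = 355.
Substitute into dN/dt = 0: 1.1(1 - 355/1100) = 0.0041P*.
The bracket is 0.677, giving P* = 0.745/0.0041 = 182.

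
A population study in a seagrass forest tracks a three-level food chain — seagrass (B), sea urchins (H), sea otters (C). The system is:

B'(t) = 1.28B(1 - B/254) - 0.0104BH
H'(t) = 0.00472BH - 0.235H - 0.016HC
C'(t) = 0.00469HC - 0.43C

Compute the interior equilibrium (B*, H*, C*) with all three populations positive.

B* ≈ 64.8, H* ≈ 91.7, C* ≈ 4.42

From dC/dt = 0: 0.00469H* = 0.43, so H* = 91.7.
From dB/dt = 0: 1.28(1 - B*/254) = 0.0104·91.7, giving B* = 254·(1 - 0.745) = 64.8.
From dH/dt = 0: 0.00472·64.8 - 0.235 = 0.016C*, so C* = 0.0708/0.016 = 4.42.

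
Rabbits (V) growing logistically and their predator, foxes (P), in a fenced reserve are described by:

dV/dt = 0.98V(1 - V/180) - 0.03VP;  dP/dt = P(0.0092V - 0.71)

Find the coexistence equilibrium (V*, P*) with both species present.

V* ≈ 77.2, P* ≈ 18.7

From dP/dt = 0 with P > 0: 0.0092V* = 0.71, so V* = 77.2.
Substitute into dV/dt = 0: 0.98(1 - 77.2/180) = 0.03P*.
The bracket is 0.571, giving P* = 0.56/0.03 = 18.7.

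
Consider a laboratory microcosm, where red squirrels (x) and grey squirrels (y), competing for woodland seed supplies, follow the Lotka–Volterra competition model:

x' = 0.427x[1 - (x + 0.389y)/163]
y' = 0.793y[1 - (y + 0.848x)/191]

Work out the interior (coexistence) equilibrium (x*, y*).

Setting both brackets to zero gives the nullclines x + 0.389y = 163 and 0.848x + y = 191.
Substituting y = 191 - 0.848x into the first: x(1 - 0.389·0.848) = 163 - 0.389·191.
So x* = 88.7/0.67 = 132, and then y* = 191 - 0.848·132 = 78.8.

x* ≈ 132, y* ≈ 78.8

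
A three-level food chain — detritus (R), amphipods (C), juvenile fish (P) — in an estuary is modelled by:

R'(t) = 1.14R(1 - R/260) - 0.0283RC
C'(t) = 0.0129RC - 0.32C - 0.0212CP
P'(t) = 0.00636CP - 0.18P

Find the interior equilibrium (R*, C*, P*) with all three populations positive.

R* ≈ 77.3, C* ≈ 28.3, P* ≈ 32

From dP/dt = 0: 0.00636C* = 0.18, so C* = 28.3.
From dR/dt = 0: 1.14(1 - R*/260) = 0.0283·28.3, giving R* = 260·(1 - 0.703) = 77.3.
From dC/dt = 0: 0.0129·77.3 - 0.32 = 0.0212P*, so P* = 0.678/0.0212 = 32.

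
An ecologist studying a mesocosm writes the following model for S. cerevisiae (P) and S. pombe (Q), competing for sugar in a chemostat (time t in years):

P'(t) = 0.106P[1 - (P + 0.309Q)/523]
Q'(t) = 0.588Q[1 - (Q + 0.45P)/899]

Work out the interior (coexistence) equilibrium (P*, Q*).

P* ≈ 285, Q* ≈ 771

Setting both brackets to zero gives the nullclines P + 0.309Q = 523 and 0.45P + Q = 899.
Substituting Q = 899 - 0.45P into the first: P(1 - 0.309·0.45) = 523 - 0.309·899.
So P* = 245/0.861 = 285, and then Q* = 899 - 0.45·285 = 771.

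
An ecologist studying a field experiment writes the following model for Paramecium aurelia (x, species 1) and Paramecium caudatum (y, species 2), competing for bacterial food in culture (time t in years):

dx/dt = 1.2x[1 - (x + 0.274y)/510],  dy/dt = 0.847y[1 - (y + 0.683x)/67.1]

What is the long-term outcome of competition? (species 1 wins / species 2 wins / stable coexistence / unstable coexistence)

species 1 excludes species 2

Compare the nullcline intercepts: K1/α12 = 510/0.274 = 1860 > K2 = 67.1; K2/α21 = 67.1/0.683 = 98.2 < K1 = 510.
Since the inequalities point opposite ways, species 1 can invade but species 2 cannot.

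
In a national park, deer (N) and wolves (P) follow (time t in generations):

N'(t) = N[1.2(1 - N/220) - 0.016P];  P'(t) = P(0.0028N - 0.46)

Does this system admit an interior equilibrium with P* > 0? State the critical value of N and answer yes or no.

Threshold N = 164; K > 164, so yes, the predator persists.

The predator equation gives dP/dt > 0 only when N > 0.46/0.0028 = 164.
Without the predator, N → K = 220. Since 220 > 164, the predator can invade and persist.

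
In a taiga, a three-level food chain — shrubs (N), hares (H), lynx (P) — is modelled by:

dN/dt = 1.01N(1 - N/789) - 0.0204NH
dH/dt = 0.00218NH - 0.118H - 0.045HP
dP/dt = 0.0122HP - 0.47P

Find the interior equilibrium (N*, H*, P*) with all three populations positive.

N* ≈ 175, H* ≈ 38.5, P* ≈ 5.86

From dP/dt = 0: 0.0122H* = 0.47, so H* = 38.5.
From dN/dt = 0: 1.01(1 - N*/789) = 0.0204·38.5, giving N* = 789·(1 - 0.778) = 175.
From dH/dt = 0: 0.00218·175 - 0.118 = 0.045P*, so P* = 0.264/0.045 = 5.86.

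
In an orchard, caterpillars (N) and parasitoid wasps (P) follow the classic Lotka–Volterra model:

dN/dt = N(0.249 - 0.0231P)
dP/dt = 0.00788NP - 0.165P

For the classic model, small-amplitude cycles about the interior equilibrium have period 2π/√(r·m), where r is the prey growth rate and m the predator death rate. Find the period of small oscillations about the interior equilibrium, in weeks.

T ≈ 31 weeks

Here r = 0.249 and m = 0.165, so r·m = 0.0411.
ω = √0.0411 = 0.203 per week, hence T = 2π/ω ≈ 31 weeks.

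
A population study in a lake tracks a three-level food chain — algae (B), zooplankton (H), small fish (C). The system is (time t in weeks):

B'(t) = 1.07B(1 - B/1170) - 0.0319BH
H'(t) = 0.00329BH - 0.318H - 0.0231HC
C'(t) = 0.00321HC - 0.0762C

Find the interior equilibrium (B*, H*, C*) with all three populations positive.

B* ≈ 342, H* ≈ 23.7, C* ≈ 34.9

From dC/dt = 0: 0.00321H* = 0.0762, so H* = 23.7.
From dB/dt = 0: 1.07(1 - B*/1170) = 0.0319·23.7, giving B* = 1170·(1 - 0.708) = 342.
From dH/dt = 0: 0.00329·342 - 0.318 = 0.0231C*, so C* = 0.807/0.0231 = 34.9.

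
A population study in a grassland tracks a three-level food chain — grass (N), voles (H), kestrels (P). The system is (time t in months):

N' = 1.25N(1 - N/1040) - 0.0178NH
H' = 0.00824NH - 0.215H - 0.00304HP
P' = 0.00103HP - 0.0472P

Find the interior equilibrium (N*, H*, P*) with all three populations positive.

N* ≈ 361, H* ≈ 45.8, P* ≈ 909

From dP/dt = 0: 0.00103H* = 0.0472, so H* = 45.8.
From dN/dt = 0: 1.25(1 - N*/1040) = 0.0178·45.8, giving N* = 1040·(1 - 0.653) = 361.
From dH/dt = 0: 0.00824·361 - 0.215 = 0.00304P*, so P* = 2.76/0.00304 = 909.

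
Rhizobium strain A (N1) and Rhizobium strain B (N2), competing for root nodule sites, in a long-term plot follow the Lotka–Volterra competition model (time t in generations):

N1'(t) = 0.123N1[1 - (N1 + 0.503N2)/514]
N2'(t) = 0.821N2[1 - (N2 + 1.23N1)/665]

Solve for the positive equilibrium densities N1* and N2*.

N1* ≈ 471, N2* ≈ 86

Setting both brackets to zero gives the nullclines N1 + 0.503N2 = 514 and 1.23N1 + N2 = 665.
Substituting N2 = 665 - 1.23N1 into the first: N1(1 - 0.503·1.23) = 514 - 0.503·665.
So N1* = 180/0.381 = 471, and then N2* = 665 - 1.23·471 = 86.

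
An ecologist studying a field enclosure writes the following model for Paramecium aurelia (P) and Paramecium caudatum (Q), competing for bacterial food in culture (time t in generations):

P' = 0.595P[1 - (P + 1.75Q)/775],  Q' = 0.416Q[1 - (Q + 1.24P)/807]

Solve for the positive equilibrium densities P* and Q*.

Setting both brackets to zero gives the nullclines P + 1.75Q = 775 and 1.24P + Q = 807.
Substituting Q = 807 - 1.24P into the first: P(1 - 1.75·1.24) = 775 - 1.75·807.
So P* = -637/-1.17 = 545, and then Q* = 807 - 1.24·545 = 132.

P* ≈ 545, Q* ≈ 132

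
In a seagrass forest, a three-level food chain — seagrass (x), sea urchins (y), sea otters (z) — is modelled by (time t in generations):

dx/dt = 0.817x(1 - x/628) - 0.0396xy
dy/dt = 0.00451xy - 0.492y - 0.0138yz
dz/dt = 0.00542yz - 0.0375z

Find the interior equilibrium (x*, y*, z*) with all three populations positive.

x* ≈ 417, y* ≈ 6.92, z* ≈ 101

From dz/dt = 0: 0.00542y* = 0.0375, so y* = 6.92.
From dx/dt = 0: 0.817(1 - x*/628) = 0.0396·6.92, giving x* = 628·(1 - 0.335) = 417.
From dy/dt = 0: 0.00451·417 - 0.492 = 0.0138z*, so z* = 1.39/0.0138 = 101.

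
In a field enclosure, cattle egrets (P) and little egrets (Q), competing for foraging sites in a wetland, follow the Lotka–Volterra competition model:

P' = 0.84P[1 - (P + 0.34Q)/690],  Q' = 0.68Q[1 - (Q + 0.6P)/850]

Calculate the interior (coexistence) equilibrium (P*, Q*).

P* ≈ 504, Q* ≈ 548

Setting both brackets to zero gives the nullclines P + 0.34Q = 690 and 0.6P + Q = 850.
Substituting Q = 850 - 0.6P into the first: P(1 - 0.34·0.6) = 690 - 0.34·850.
So P* = 401/0.796 = 504, and then Q* = 850 - 0.6·504 = 548.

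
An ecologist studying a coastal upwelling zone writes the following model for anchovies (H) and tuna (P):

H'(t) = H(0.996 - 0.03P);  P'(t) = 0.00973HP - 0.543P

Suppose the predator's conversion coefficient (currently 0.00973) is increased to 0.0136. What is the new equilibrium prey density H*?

At the interior fixed point, setting dP/dt = 0 with P > 0 fixes H* = (predator death rate)/(HP coefficient) — independent of the other coefficients.
With the change, H* = 0.543/0.0136 = 39.9; it falls from 55.8.

H* ≈ 39.9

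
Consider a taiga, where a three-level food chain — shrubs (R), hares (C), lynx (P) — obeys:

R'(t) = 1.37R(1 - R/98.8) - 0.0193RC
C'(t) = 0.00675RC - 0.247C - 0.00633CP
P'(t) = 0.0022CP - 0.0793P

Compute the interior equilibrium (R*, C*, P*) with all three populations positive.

From dP/dt = 0: 0.0022C* = 0.0793, so C* = 36.
From dR/dt = 0: 1.37(1 - R*/98.8) = 0.0193·36, giving R* = 98.8·(1 - 0.508) = 48.6.
From dC/dt = 0: 0.00675·48.6 - 0.247 = 0.00633P*, so P* = 0.0813/0.00633 = 12.8.

R* ≈ 48.6, C* ≈ 36, P* ≈ 12.8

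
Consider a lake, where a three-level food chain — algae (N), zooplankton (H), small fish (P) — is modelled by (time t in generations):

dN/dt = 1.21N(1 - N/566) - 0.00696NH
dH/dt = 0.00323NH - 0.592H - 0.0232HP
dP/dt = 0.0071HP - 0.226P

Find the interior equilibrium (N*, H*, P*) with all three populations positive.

N* ≈ 462, H* ≈ 31.8, P* ≈ 38.9

From dP/dt = 0: 0.0071H* = 0.226, so H* = 31.8.
From dN/dt = 0: 1.21(1 - N*/566) = 0.00696·31.8, giving N* = 566·(1 - 0.183) = 462.
From dH/dt = 0: 0.00323·462 - 0.592 = 0.0232P*, so P* = 0.901/0.0232 = 38.9.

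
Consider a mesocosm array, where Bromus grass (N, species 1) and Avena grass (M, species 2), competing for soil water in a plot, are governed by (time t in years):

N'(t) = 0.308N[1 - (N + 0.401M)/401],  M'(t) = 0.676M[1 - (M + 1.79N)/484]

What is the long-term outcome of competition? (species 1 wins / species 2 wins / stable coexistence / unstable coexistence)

Compare the nullcline intercepts: K1/α12 = 401/0.401 = 1000 > K2 = 484; K2/α21 = 484/1.79 = 270 < K1 = 401.
Since the inequalities point opposite ways, species 1 can invade but species 2 cannot.

species 1 excludes species 2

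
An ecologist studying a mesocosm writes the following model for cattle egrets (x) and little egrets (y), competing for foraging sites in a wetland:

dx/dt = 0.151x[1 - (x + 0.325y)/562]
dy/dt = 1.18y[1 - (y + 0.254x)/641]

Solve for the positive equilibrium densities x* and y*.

x* ≈ 385, y* ≈ 543

Setting both brackets to zero gives the nullclines x + 0.325y = 562 and 0.254x + y = 641.
Substituting y = 641 - 0.254x into the first: x(1 - 0.325·0.254) = 562 - 0.325·641.
So x* = 354/0.917 = 385, and then y* = 641 - 0.254·385 = 543.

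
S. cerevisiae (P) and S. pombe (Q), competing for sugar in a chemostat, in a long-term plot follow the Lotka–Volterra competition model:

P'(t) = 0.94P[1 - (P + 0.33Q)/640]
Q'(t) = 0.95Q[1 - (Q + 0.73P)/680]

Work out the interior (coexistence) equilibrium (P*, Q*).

P* ≈ 547, Q* ≈ 280

Setting both brackets to zero gives the nullclines P + 0.33Q = 640 and 0.73P + Q = 680.
Substituting Q = 680 - 0.73P into the first: P(1 - 0.33·0.73) = 640 - 0.33·680.
So P* = 416/0.759 = 547, and then Q* = 680 - 0.73·547 = 280.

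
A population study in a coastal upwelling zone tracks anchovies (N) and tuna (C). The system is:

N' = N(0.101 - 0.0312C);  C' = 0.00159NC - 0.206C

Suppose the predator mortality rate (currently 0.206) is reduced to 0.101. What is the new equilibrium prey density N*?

At the interior fixed point, setting dC/dt = 0 with C > 0 fixes N* = (predator death rate)/(NC coefficient) — independent of the other coefficients.
With the change, N* = 0.101/0.00159 = 63.5; it falls from 130.

N* ≈ 63.5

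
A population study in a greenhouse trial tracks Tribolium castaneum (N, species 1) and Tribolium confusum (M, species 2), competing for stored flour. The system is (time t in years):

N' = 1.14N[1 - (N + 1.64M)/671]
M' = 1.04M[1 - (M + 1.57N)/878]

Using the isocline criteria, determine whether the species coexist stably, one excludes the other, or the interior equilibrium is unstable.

unstable coexistence (outcome depends on initial conditions)

Compare the nullcline intercepts: K1/α12 = 671/1.64 = 409 < K2 = 878; K2/α21 = 878/1.57 = 559 < K1 = 671.
Since both are reversed, neither can invade when rare; the interior point is a saddle.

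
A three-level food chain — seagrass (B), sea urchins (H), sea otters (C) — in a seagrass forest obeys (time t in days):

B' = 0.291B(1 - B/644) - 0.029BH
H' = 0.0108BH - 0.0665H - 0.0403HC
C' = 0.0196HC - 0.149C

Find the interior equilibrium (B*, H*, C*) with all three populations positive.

B* ≈ 156, H* ≈ 7.6, C* ≈ 40.2

From dC/dt = 0: 0.0196H* = 0.149, so H* = 7.6.
From dB/dt = 0: 0.291(1 - B*/644) = 0.029·7.6, giving B* = 644·(1 - 0.758) = 156.
From dH/dt = 0: 0.0108·156 - 0.0665 = 0.0403C*, so C* = 1.62/0.0403 = 40.2.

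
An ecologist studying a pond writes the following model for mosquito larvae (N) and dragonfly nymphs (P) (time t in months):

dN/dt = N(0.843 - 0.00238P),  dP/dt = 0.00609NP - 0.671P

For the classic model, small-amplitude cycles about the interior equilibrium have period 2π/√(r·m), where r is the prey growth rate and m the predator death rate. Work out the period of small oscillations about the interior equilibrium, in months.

T ≈ 8.35 months

Here r = 0.843 and m = 0.671, so r·m = 0.566.
ω = √0.566 = 0.752 per month, hence T = 2π/ω ≈ 8.35 months.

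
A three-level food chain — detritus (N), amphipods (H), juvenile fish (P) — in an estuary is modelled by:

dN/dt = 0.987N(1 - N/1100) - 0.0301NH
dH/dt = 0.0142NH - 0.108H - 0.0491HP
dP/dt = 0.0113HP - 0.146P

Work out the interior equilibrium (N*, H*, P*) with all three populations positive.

N* ≈ 667, H* ≈ 12.9, P* ≈ 191

From dP/dt = 0: 0.0113H* = 0.146, so H* = 12.9.
From dN/dt = 0: 0.987(1 - N*/1100) = 0.0301·12.9, giving N* = 1100·(1 - 0.394) = 667.
From dH/dt = 0: 0.0142·667 - 0.108 = 0.0491P*, so P* = 9.36/0.0491 = 191.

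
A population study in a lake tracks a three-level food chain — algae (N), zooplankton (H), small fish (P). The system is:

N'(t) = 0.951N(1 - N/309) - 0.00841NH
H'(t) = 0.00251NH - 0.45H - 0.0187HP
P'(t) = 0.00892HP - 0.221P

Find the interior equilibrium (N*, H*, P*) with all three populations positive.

N* ≈ 241, H* ≈ 24.8, P* ≈ 8.32

From dP/dt = 0: 0.00892H* = 0.221, so H* = 24.8.
From dN/dt = 0: 0.951(1 - N*/309) = 0.00841·24.8, giving N* = 309·(1 - 0.219) = 241.
From dH/dt = 0: 0.00251·241 - 0.45 = 0.0187P*, so P* = 0.156/0.0187 = 8.32.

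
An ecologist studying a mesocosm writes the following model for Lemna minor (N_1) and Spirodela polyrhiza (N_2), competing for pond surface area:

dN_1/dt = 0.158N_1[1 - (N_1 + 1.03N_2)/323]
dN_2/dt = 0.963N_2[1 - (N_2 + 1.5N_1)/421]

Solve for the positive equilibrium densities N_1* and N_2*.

N_1* ≈ 203, N_2* ≈ 117

Setting both brackets to zero gives the nullclines N_1 + 1.03N_2 = 323 and 1.5N_1 + N_2 = 421.
Substituting N_2 = 421 - 1.5N_1 into the first: N_1(1 - 1.03·1.5) = 323 - 1.03·421.
So N_1* = -111/-0.545 = 203, and then N_2* = 421 - 1.5·203 = 117.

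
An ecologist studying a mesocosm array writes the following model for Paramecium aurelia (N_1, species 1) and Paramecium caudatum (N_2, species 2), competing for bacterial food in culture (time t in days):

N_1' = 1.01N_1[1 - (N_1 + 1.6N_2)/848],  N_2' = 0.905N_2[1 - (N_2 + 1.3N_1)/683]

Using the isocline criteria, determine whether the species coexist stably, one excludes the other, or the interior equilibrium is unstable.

unstable coexistence (outcome depends on initial conditions)

Compare the nullcline intercepts: K1/α12 = 848/1.6 = 530 < K2 = 683; K2/α21 = 683/1.3 = 525 < K1 = 848.
Since both are reversed, neither can invade when rare; the interior point is a saddle.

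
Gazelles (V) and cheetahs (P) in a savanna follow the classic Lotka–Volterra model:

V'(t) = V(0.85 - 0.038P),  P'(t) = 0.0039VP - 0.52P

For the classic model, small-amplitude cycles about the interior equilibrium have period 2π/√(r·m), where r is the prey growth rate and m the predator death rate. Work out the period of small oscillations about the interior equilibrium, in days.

T ≈ 9.45 days

Here r = 0.85 and m = 0.52, so r·m = 0.442.
ω = √0.442 = 0.665 per day, hence T = 2π/ω ≈ 9.45 days.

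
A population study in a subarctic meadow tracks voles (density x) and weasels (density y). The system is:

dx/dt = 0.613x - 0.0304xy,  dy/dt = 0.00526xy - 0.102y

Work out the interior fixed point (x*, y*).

Set dy/dt = 0 with y > 0: 0.00526x - 0.102 = 0, so x* = 0.102/0.00526 = 19.4.
Set dx/dt = 0 with x > 0: 0.613 - 0.0304y = 0, so y* = 0.613/0.0304 = 20.2.

x* ≈ 19.4, y* ≈ 20.2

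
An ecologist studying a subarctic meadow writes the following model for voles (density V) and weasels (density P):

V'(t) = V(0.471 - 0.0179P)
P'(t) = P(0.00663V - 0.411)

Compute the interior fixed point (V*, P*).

V* ≈ 62, P* ≈ 26.3

Set dP/dt = 0 with P > 0: 0.00663V - 0.411 = 0, so V* = 0.411/0.00663 = 62.
Set dV/dt = 0 with V > 0: 0.471 - 0.0179P = 0, so P* = 0.471/0.0179 = 26.3.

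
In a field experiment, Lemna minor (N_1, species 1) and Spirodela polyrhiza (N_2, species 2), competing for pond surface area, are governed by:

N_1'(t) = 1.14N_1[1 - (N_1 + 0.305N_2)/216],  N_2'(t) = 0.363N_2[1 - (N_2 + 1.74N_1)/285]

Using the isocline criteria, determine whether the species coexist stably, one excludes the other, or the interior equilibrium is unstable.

species 1 excludes species 2

Compare the nullcline intercepts: K1/α12 = 216/0.305 = 708 > K2 = 285; K2/α21 = 285/1.74 = 164 < K1 = 216.
Since the inequalities point opposite ways, species 1 can invade but species 2 cannot.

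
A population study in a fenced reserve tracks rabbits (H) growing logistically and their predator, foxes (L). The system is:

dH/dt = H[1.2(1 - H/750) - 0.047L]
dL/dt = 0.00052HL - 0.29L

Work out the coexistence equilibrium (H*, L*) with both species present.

From dL/dt = 0 with L > 0: 0.00052H* = 0.29, so H* = 558.
Substitute into dH/dt = 0: 1.2(1 - 558/750) = 0.047L*.
The bracket is 0.256, giving L* = 0.308/0.047 = 6.55.

H* ≈ 558, L* ≈ 6.55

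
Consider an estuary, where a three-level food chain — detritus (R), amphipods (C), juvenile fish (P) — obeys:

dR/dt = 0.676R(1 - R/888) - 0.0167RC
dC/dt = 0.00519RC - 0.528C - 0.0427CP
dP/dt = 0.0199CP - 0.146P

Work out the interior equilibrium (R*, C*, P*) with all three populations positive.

From dP/dt = 0: 0.0199C* = 0.146, so C* = 7.34.
From dR/dt = 0: 0.676(1 - R*/888) = 0.0167·7.34, giving R* = 888·(1 - 0.181) = 727.
From dC/dt = 0: 0.00519·727 - 0.528 = 0.0427P*, so P* = 3.25/0.0427 = 76.

R* ≈ 727, C* ≈ 7.34, P* ≈ 76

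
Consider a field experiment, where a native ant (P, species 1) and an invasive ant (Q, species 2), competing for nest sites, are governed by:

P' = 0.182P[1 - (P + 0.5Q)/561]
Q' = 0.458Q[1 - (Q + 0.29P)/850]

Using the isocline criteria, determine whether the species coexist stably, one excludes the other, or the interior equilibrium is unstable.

Compare the nullcline intercepts: K1/α12 = 561/0.5 = 1120 > K2 = 850; K2/α21 = 850/0.29 = 2930 > K1 = 561.
Since both inequalities hold, each species can invade when rare, so the interior equilibrium is stable.

stable coexistence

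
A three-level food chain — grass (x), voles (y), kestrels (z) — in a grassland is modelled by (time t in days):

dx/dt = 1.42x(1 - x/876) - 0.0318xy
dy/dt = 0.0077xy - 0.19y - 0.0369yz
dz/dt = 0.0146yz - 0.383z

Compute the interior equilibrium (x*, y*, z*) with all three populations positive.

From dz/dt = 0: 0.0146y* = 0.383, so y* = 26.2.
From dx/dt = 0: 1.42(1 - x*/876) = 0.0318·26.2, giving x* = 876·(1 - 0.587) = 361.
From dy/dt = 0: 0.0077·361 - 0.19 = 0.0369z*, so z* = 2.59/0.0369 = 70.3.

x* ≈ 361, y* ≈ 26.2, z* ≈ 70.3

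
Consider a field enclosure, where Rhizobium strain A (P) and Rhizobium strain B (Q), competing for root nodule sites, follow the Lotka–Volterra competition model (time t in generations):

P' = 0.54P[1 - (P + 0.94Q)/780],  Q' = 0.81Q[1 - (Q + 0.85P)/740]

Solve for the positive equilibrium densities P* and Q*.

P* ≈ 420, Q* ≈ 383

Setting both brackets to zero gives the nullclines P + 0.94Q = 780 and 0.85P + Q = 740.
Substituting Q = 740 - 0.85P into the first: P(1 - 0.94·0.85) = 780 - 0.94·740.
So P* = 84.4/0.201 = 420, and then Q* = 740 - 0.85·420 = 383.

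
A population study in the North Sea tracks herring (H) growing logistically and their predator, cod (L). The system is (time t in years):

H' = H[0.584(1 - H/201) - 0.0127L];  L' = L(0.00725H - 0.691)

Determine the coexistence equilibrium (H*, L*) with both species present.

From dL/dt = 0 with L > 0: 0.00725H* = 0.691, so H* = 95.3.
Substitute into dH/dt = 0: 0.584(1 - 95.3/201) = 0.0127L*.
The bracket is 0.526, giving L* = 0.307/0.0127 = 24.2.

H* ≈ 95.3, L* ≈ 24.2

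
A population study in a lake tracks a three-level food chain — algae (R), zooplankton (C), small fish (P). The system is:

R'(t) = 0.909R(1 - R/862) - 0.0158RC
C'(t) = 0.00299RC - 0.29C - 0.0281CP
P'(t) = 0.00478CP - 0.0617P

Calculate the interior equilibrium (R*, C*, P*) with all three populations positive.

From dP/dt = 0: 0.00478C* = 0.0617, so C* = 12.9.
From dR/dt = 0: 0.909(1 - R*/862) = 0.0158·12.9, giving R* = 862·(1 - 0.224) = 669.
From dC/dt = 0: 0.00299·669 - 0.29 = 0.0281P*, so P* = 1.71/0.0281 = 60.8.

R* ≈ 669, C* ≈ 12.9, P* ≈ 60.8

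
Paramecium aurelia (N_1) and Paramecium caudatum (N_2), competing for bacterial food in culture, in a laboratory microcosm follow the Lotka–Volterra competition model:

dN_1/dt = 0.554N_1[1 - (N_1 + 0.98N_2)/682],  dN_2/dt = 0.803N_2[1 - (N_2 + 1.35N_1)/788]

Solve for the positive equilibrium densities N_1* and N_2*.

Setting both brackets to zero gives the nullclines N_1 + 0.98N_2 = 682 and 1.35N_1 + N_2 = 788.
Substituting N_2 = 788 - 1.35N_1 into the first: N_1(1 - 0.98·1.35) = 682 - 0.98·788.
So N_1* = -90.2/-0.323 = 279, and then N_2* = 788 - 1.35·279 = 411.

N_1* ≈ 279, N_2* ≈ 411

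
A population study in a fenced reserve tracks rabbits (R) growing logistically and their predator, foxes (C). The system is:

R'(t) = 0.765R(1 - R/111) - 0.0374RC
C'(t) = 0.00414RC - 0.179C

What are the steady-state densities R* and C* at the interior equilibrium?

R* ≈ 43.2, C* ≈ 12.5

From dC/dt = 0 with C > 0: 0.00414R* = 0.179, so R* = 43.2.
Substitute into dR/dt = 0: 0.765(1 - 43.2/111) = 0.0374C*.
The bracket is 0.61, giving C* = 0.467/0.0374 = 12.5.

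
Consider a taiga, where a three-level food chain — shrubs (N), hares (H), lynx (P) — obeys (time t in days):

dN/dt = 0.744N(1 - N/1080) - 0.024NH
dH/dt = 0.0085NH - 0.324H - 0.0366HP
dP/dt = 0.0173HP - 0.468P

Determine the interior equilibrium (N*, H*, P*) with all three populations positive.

N* ≈ 138, H* ≈ 27.1, P* ≈ 23.1

From dP/dt = 0: 0.0173H* = 0.468, so H* = 27.1.
From dN/dt = 0: 0.744(1 - N*/1080) = 0.024·27.1, giving N* = 1080·(1 - 0.873) = 138.
From dH/dt = 0: 0.0085·138 - 0.324 = 0.0366P*, so P* = 0.845/0.0366 = 23.1.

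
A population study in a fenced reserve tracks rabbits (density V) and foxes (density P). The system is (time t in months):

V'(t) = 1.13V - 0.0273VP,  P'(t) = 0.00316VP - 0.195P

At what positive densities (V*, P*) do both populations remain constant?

Set dP/dt = 0 with P > 0: 0.00316V - 0.195 = 0, so V* = 0.195/0.00316 = 61.7.
Set dV/dt = 0 with V > 0: 1.13 - 0.0273P = 0, so P* = 1.13/0.0273 = 41.4.

V* ≈ 61.7, P* ≈ 41.4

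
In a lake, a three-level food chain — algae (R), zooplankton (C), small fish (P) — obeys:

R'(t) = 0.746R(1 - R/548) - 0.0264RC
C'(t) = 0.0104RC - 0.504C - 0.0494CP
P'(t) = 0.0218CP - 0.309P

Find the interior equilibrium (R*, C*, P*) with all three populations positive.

From dP/dt = 0: 0.0218C* = 0.309, so C* = 14.2.
From dR/dt = 0: 0.746(1 - R*/548) = 0.0264·14.2, giving R* = 548·(1 - 0.502) = 273.
From dC/dt = 0: 0.0104·273 - 0.504 = 0.0494P*, so P* = 2.34/0.0494 = 47.3.

R* ≈ 273, C* ≈ 14.2, P* ≈ 47.3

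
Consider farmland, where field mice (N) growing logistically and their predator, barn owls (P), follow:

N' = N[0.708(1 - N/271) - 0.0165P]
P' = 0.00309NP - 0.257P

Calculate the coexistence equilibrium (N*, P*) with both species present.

From dP/dt = 0 with P > 0: 0.00309N* = 0.257, so N* = 83.2.
Substitute into dN/dt = 0: 0.708(1 - 83.2/271) = 0.0165P*.
The bracket is 0.693, giving P* = 0.491/0.0165 = 29.7.

N* ≈ 83.2, P* ≈ 29.7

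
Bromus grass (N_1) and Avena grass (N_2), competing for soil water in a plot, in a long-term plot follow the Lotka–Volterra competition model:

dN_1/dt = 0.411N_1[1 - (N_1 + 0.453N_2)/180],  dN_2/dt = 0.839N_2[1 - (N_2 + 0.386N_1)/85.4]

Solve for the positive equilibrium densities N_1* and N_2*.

N_1* ≈ 171, N_2* ≈ 19.3

Setting both brackets to zero gives the nullclines N_1 + 0.453N_2 = 180 and 0.386N_1 + N_2 = 85.4.
Substituting N_2 = 85.4 - 0.386N_1 into the first: N_1(1 - 0.453·0.386) = 180 - 0.453·85.4.
So N_1* = 141/0.825 = 171, and then N_2* = 85.4 - 0.386·171 = 19.3.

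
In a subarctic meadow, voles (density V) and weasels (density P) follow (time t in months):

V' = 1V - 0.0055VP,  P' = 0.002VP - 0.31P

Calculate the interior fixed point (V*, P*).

V* ≈ 155, P* ≈ 182

Set dP/dt = 0 with P > 0: 0.002V - 0.31 = 0, so V* = 0.31/0.002 = 155.
Set dV/dt = 0 with V > 0: 1 - 0.0055P = 0, so P* = 1/0.0055 = 182.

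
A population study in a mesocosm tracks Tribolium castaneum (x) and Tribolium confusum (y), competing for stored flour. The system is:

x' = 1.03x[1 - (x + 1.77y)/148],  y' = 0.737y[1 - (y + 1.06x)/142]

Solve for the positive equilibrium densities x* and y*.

x* ≈ 118, y* ≈ 17

Setting both brackets to zero gives the nullclines x + 1.77y = 148 and 1.06x + y = 142.
Substituting y = 142 - 1.06x into the first: x(1 - 1.77·1.06) = 148 - 1.77·142.
So x* = -103/-0.876 = 118, and then y* = 142 - 1.06·118 = 17.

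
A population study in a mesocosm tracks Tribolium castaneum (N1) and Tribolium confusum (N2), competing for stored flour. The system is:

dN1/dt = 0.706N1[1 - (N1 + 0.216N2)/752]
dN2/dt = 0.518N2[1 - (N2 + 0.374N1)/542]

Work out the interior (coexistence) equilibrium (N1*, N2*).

Setting both brackets to zero gives the nullclines N1 + 0.216N2 = 752 and 0.374N1 + N2 = 542.
Substituting N2 = 542 - 0.374N1 into the first: N1(1 - 0.216·0.374) = 752 - 0.216·542.
So N1* = 635/0.919 = 691, and then N2* = 542 - 0.374·691 = 284.

N1* ≈ 691, N2* ≈ 284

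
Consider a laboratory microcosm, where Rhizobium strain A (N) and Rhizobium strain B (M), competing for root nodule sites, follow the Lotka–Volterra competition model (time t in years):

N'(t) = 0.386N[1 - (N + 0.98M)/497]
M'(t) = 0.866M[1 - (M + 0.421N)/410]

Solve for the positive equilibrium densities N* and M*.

Setting both brackets to zero gives the nullclines N + 0.98M = 497 and 0.421N + M = 410.
Substituting M = 410 - 0.421N into the first: N(1 - 0.98·0.421) = 497 - 0.98·410.
So N* = 95.2/0.587 = 162, and then M* = 410 - 0.421·162 = 342.

N* ≈ 162, M* ≈ 342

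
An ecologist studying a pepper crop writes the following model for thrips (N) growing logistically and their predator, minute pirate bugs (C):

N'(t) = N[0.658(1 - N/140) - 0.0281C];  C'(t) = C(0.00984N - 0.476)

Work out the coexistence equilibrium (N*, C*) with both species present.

From dC/dt = 0 with C > 0: 0.00984N* = 0.476, so N* = 48.4.
Substitute into dN/dt = 0: 0.658(1 - 48.4/140) = 0.0281C*.
The bracket is 0.654, giving C* = 0.431/0.0281 = 15.3.

N* ≈ 48.4, C* ≈ 15.3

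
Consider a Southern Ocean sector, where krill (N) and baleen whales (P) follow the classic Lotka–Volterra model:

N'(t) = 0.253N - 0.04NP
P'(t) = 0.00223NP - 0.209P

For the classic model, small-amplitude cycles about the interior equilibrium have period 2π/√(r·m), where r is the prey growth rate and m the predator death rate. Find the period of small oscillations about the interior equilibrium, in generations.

T ≈ 27.3 generations

Here r = 0.253 and m = 0.209, so r·m = 0.0529.
ω = √0.0529 = 0.23 per generation, hence T = 2π/ω ≈ 27.3 generations.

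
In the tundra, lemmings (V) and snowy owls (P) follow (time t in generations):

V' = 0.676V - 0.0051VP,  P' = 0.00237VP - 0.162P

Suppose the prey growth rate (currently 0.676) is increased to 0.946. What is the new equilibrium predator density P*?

At the interior fixed point, setting dV/dt = 0 with V > 0 fixes P* = (prey growth rate)/(VP coefficient) — independent of the other coefficients.
With the change, P* = 0.946/0.0051 = 185; it rises from 133.

P* ≈ 185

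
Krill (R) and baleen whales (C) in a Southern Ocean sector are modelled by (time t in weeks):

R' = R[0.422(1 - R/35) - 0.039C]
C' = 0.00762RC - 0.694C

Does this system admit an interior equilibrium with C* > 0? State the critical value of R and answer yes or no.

The predator equation gives dC/dt > 0 only when R > 0.694/0.00762 = 91.1.
Without the predator, R → K = 35. Since 35 < 91.1, the predator cannot invade.

Threshold R = 91.1; K < 91.1, so no, the predator goes extinct.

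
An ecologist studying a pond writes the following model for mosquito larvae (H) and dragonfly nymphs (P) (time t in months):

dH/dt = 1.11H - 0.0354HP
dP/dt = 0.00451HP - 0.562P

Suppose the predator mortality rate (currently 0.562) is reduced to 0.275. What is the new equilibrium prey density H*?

H* ≈ 61

At the interior fixed point, setting dP/dt = 0 with P > 0 fixes H* = (predator death rate)/(HP coefficient) — independent of the other coefficients.
With the change, H* = 0.275/0.00451 = 61; it falls from 125.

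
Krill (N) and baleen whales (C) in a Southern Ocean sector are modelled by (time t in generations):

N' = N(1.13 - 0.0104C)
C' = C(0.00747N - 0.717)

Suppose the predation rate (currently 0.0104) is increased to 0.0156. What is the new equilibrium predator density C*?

C* ≈ 72.4

At the interior fixed point, setting dN/dt = 0 with N > 0 fixes C* = (prey growth rate)/(NC coefficient) — independent of the other coefficients.
With the change, C* = 1.13/0.0156 = 72.4; it falls from 109.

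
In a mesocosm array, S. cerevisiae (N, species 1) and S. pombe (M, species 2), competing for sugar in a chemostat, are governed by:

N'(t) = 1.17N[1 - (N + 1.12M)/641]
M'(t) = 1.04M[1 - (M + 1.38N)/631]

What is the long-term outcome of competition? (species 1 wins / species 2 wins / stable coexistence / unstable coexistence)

unstable coexistence (outcome depends on initial conditions)

Compare the nullcline intercepts: K1/α12 = 641/1.12 = 572 < K2 = 631; K2/α21 = 631/1.38 = 457 < K1 = 641.
Since both are reversed, neither can invade when rare; the interior point is a saddle.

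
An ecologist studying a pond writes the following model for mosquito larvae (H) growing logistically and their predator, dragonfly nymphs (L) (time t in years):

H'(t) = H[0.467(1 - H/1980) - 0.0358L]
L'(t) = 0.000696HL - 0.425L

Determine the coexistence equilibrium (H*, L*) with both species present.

From dL/dt = 0 with L > 0: 0.000696H* = 0.425, so H* = 611.
Substitute into dH/dt = 0: 0.467(1 - 611/1980) = 0.0358L*.
The bracket is 0.692, giving L* = 0.323/0.0358 = 9.02.

H* ≈ 611, L* ≈ 9.02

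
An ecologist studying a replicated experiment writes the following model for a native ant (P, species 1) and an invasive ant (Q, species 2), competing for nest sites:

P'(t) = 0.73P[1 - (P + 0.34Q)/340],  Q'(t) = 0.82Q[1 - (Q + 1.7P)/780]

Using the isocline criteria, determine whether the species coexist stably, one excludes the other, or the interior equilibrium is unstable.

stable coexistence

Compare the nullcline intercepts: K1/α12 = 340/0.34 = 1000 > K2 = 780; K2/α21 = 780/1.7 = 459 > K1 = 340.
Since both inequalities hold, each species can invade when rare, so the interior equilibrium is stable.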